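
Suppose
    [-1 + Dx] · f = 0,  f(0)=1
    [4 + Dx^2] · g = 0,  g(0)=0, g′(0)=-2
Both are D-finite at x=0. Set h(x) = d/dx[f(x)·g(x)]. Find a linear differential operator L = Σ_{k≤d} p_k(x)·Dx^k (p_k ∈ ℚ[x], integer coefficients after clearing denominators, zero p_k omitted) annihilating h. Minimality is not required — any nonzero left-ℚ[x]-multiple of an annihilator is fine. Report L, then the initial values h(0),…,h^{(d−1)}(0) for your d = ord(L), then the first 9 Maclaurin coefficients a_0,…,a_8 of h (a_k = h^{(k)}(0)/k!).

L = 5 - 2·Dx + Dx^2  (order 2).
h: a_k = -2, -4, 1, 4, 19/12, -11/30, -139/360, -1/15, 359/20160, …
ICs: h(0) = -2, h′(0) = -4.

f: a_k = 1, 1, 1/2, 1/6, 1/24, 1/120, 1/720, 1/5040, 1/40320, …
g: a_k = 0, -2, 0, 4/3, 0, -4/15, 0, 8/315, 0, …
Product ⇒ symmetric product L₀, ord ≤ 2.
Differentiate: ansatz ord ≤ ord L₀ ⇒ L.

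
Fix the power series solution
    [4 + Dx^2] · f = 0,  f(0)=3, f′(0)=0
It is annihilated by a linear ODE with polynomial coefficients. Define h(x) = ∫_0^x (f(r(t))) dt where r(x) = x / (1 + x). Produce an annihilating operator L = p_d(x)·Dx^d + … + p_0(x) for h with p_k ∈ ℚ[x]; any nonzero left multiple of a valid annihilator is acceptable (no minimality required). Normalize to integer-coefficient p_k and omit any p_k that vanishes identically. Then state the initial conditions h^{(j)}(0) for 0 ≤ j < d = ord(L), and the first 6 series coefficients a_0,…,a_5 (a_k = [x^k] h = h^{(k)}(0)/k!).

f: a_k = 3, 0, -6, 0, 2, 0, …
L₀ from L_f via x↦r, Dx↦r'^{-1}Dx.
h=∫h₀ ⇒ L = L₀·Dx.
L = 4·Dx + (2 + 6·x + 6·x^2 + 2·x^3)·Dx^2 + (1 + 4·x + 6·x^2 + 4·x^3 + x^4)·Dx^3  (order 3).
h: a_k = 0, 3, 0, -2, 3, -16/5, …
ICs: h(0) = 0, h′(0) = 3, h′′(0) = 0.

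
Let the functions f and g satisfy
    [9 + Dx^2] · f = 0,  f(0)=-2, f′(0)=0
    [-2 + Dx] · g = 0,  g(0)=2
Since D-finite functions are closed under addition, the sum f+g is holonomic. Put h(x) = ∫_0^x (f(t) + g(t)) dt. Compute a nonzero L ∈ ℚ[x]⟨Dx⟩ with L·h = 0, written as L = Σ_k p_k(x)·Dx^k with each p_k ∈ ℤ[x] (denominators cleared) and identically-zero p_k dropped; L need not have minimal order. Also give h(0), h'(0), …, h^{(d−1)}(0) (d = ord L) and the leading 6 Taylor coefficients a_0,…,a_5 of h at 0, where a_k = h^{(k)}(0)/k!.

L = -18·Dx + 9·Dx^2 - 2·Dx^3 + Dx^4  (order 4).
h: a_k = 0, 0, 2, 13/3, 2/3, -13/12, …
ICs: h(0) = 0, h′(0) = 0, h′′(0) = 4, h′′′(0) = 26.

f: a_k = -2, 0, 9, 0, -27/4, 0, …
g: a_k = 2, 4, 4, 8/3, 4/3, 8/15, …
Sum ⇒ L₀ = lclm(L_f,L_g) in ℚ(x)⟨Dx⟩.
h=∫₀ˣh₀: take L = L₀·Dx.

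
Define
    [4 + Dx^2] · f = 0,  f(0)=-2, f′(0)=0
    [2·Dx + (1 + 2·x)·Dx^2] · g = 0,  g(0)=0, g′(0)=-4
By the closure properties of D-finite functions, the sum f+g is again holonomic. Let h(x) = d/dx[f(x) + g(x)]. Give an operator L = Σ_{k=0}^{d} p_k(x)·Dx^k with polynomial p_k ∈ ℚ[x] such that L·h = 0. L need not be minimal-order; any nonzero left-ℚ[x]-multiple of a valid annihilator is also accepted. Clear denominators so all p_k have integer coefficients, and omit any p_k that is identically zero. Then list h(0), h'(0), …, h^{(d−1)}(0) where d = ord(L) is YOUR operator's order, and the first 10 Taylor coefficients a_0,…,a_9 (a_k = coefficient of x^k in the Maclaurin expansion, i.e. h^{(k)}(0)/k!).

f: a_k = -2, 0, 4, 0, -4/3, 0, 8/45, 0, -4/315, 0, …
g: a_k = 0, -4, 4, -16/3, 8, -64/5, 64/3, -256/7, 64, -1024/9, …
Sum ⇒ L₀ = lclm(L_f,L_g) in ℚ(x)⟨Dx⟩.
h₀' ⇒ L via d/dx closure of L₀.
L = (56 + 32·x + 32·x^2) + (12 + 40·x + 48·x^2 + 32·x^3)·Dx + (14 + 8·x + 8·x^2)·Dx^2 + (3 + 10·x + 12·x^2 + 8·x^3)·Dx^3  (order 3).
h: a_k = -4, 16, -16, 80/3, -64, 1936/15, -256, 161248/315, -1024, 5806096/2835, …
ICs: h(0) = -4, h′(0) = 16, h′′(0) = -32.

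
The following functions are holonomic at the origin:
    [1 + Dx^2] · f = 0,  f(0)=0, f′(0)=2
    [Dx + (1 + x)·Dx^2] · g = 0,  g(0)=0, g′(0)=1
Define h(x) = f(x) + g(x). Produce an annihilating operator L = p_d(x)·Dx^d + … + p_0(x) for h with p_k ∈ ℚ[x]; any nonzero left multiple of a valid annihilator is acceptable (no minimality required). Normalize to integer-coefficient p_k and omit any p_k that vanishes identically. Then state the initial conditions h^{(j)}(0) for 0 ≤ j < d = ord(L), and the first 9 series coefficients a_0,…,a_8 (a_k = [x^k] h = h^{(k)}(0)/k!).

L = (7 + 2·x + x^2)·Dx + (3 + 5·x + 3·x^2 + x^3)·Dx^2 + (7 + 2·x + x^2)·Dx^3 + (3 + 5·x + 3·x^2 + x^3)·Dx^4  (order 4).
h: a_k = 0, 3, -1/2, 0, -1/4, 13/60, -1/6, 359/2520, -1/8, …
ICs: h(0) = 0, h′(0) = 3, h′′(0) = -1, h′′′(0) = 0.

f: a_k = 0, 2, 0, -1/3, 0, 1/60, 0, -1/2520, 0, …
g: a_k = 0, 1, -1/2, 1/3, -1/4, 1/5, -1/6, 1/7, -1/8, …
L₀ := lclm(L_f,L_g); ord L₀ ≤ 2+2.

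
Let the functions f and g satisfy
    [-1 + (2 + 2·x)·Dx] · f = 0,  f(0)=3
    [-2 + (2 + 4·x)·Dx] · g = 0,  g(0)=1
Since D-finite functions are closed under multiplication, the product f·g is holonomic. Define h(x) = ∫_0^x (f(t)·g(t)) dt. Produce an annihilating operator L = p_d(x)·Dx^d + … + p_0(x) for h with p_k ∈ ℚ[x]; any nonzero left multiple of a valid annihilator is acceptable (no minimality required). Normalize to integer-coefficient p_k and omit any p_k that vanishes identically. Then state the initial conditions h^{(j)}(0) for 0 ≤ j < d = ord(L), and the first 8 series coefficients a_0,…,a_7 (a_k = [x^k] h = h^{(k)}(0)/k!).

L = (-3 - 4·x)·Dx + (2 + 6·x + 4·x^2)·Dx^2  (order 2).
h: a_k = 0, 3, 9/4, -1/8, 9/64, -111/640, 117/512, -2271/7168, …
ICs: h(0) = 0, h′(0) = 3.

f: a_k = 3, 3/2, -3/8, 3/16, -15/128, 21/256, -63/1024, 99/2048, …
g: a_k = 1, 1, -1/2, 1/2, -5/8, 7/8, -21/16, 33/16, …
Sym-product of L_f,L_g gives L₀ (≤ ord 1).
h=∫₀ˣh₀: take L = L₀·Dx.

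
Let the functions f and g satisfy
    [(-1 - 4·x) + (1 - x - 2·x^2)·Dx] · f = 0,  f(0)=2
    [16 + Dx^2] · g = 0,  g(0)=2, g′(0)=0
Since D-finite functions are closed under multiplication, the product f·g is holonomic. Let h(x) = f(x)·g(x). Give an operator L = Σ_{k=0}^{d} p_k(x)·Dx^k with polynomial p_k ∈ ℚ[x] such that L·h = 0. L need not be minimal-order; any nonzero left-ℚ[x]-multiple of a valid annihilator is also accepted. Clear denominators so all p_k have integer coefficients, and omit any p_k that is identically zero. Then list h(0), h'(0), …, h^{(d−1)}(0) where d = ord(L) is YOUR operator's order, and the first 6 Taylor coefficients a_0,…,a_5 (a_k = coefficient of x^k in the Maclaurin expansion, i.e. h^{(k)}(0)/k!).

f: a_k = 2, 2, 6, 10, 22, 42, …
g: a_k = 2, 0, -16, 0, 64/3, 0, …
h₀=f·g: eliminate ⇒ L₀, order ≤ 1·2.
L = (-12 + 16·x + 32·x^2) + (2 + 8·x)·Dx + (-1 + x + 2·x^2)·Dx^2  (order 2).
h: a_k = 4, 4, -20, -12, -28/3, -100/3, …
ICs: h(0) = 4, h′(0) = 4.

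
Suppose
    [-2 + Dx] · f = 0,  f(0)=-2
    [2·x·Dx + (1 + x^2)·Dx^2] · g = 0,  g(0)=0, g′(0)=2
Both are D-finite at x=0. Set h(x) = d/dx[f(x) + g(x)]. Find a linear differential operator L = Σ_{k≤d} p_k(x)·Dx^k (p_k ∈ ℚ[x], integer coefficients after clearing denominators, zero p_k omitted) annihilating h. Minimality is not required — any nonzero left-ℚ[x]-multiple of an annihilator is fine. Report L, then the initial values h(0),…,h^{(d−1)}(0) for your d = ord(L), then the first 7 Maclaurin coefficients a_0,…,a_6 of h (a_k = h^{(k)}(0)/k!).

f: a_k = -2, -4, -4, -8/3, -4/3, -8/15, -8/45, …
g: a_k = 0, 2, 0, -2/3, 0, 2/5, 0, …
h₀=f+g: left-lcm gives L₀, ord ≤ 3.
h₀' ⇒ L via d/dx closure of L₀.
L = (2 - 4·x - 6·x^2 - 4·x^3) + (-3 - x^2 - 2·x^4)·Dx + (1 + x + 2·x^2 + x^3 + x^4)·Dx^2  (order 2).
h: a_k = -2, -8, -10, -16/3, -2/3, -16/15, -106/45, …
ICs: h(0) = -2, h′(0) = -8.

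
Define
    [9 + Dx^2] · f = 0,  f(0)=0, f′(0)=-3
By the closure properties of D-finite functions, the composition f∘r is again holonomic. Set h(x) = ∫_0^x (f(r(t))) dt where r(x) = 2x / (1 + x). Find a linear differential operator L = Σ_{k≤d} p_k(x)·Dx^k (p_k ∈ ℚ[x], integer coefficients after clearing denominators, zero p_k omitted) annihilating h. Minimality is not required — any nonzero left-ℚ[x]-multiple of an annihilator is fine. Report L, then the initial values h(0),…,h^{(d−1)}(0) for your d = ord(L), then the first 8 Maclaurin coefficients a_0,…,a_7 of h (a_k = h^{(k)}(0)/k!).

L = 36·Dx + (2 + 6·x + 6·x^2 + 2·x^3)·Dx^2 + (1 + 4·x + 6·x^2 + 4·x^3 + x^4)·Dx^3  (order 3).
h: a_k = 0, 0, -3, 2, 15/2, -102/5, 121/5, -30/7, …
ICs: h(0) = 0, h′(0) = 0, h′′(0) = -6.

f: a_k = 0, -3, 0, 9/2, 0, -81/40, 0, 243/560, …
L₀ from L_f via x↦r, Dx↦r'^{-1}Dx.
Integrate: L := L₀·Dx.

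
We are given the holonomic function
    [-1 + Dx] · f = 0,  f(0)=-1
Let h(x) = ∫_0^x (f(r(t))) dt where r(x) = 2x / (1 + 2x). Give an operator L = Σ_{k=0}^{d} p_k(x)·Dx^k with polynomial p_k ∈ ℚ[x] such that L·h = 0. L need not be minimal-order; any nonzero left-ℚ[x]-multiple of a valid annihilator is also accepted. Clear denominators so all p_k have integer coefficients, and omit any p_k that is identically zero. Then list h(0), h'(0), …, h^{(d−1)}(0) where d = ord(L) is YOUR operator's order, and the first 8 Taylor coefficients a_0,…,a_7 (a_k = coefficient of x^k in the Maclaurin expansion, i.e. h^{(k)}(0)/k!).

f: a_k = -1, -1, -1/2, -1/6, -1/24, -1/120, -1/720, -1/5040, …
Substitute x→r, Dx→(1/r')Dx; clear ⇒ L₀.
Integrate: L := L₀·Dx.
L = -2·Dx + (1 + 4·x + 4·x^2)·Dx^2  (order 2).
h: a_k = 0, -1, -1, 2/3, -1/3, -2/15, 38/45, -604/315, …
ICs: h(0) = 0, h′(0) = -1.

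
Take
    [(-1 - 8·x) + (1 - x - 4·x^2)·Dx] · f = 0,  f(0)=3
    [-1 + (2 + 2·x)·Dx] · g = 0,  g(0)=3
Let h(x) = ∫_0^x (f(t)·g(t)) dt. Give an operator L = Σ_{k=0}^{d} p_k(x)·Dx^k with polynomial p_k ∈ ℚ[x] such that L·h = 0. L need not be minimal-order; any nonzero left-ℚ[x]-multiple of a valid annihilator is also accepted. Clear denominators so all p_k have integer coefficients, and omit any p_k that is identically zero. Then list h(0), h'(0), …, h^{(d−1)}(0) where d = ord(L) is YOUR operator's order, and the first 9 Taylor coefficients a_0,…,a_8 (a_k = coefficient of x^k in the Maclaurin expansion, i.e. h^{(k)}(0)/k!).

f: a_k = 3, 3, 15, 27, 87, 195, 543, 1323, 3495, …
g: a_k = 3, 3/2, -3/8, 3/16, -15/128, 21/256, -63/1024, 99/2048, -1287/32768, …
L₀ := L_f ⊗_s L_g (sym. prod.), ord ≤ 1.
∫: right-multiply L₀ by Dx.
L = (3 + 17·x + 12·x^2)·Dx + (-2 + 10·x^2 + 8·x^3)·Dx^2  (order 2).
h: a_k = 0, 9, 27/4, 129/8, 1647/64, 37899/640, 60423/512, 1937655/7168, 9676215/16384, …
ICs: h(0) = 0, h′(0) = 9.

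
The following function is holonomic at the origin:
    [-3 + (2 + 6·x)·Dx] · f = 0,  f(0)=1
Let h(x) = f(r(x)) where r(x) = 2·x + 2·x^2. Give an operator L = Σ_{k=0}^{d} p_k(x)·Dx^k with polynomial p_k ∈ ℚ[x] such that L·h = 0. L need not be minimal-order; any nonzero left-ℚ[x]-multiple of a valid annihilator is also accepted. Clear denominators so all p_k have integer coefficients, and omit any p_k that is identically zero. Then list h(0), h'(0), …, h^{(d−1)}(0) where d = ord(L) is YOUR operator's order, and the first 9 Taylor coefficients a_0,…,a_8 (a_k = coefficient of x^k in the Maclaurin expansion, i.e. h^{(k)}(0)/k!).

f: a_k = 1, 3/2, -9/8, 27/16, -405/128, 1701/256, -15309/1024, 72171/2048, -2814669/32768, …
h₀=f(r): pull back L_f along r ⇒ L₀.
L = (-3 - 6·x) + (1 + 6·x + 6·x^2)·Dx  (order 1).
h: a_k = 1, 3, -3/2, 9/2, -117/8, 405/8, -2943/16, 11097/16, -344493/128, …
ICs: h(0) = 1.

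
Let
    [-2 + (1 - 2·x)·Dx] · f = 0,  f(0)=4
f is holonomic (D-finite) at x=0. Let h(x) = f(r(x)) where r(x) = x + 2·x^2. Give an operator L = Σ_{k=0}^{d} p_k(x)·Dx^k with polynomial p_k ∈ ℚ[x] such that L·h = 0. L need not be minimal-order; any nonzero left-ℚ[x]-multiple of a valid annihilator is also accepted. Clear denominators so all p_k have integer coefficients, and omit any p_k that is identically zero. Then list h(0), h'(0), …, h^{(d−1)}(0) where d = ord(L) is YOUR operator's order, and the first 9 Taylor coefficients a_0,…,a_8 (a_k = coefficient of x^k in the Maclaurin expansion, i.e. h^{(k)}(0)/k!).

f: a_k = 4, 8, 16, 32, 64, 128, 256, 512, 1024, …
f∘r: x↦r, Dx↦Dx/r' in L_f ⇒ L₀.
L = (2 + 8·x) + (-1 + 2·x + 4·x^2)·Dx  (order 1).
h: a_k = 4, 8, 32, 96, 320, 1024, 3328, 10752, 34816, …
ICs: h(0) = 4.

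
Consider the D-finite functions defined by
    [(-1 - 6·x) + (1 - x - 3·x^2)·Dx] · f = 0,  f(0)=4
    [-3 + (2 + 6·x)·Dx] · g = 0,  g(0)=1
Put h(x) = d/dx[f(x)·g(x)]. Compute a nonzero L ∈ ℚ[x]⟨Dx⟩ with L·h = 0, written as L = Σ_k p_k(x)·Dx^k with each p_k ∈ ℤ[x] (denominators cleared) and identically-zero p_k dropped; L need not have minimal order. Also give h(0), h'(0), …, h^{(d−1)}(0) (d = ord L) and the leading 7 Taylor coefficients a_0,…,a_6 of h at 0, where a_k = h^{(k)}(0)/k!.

f: a_k = 4, 4, 16, 28, 76, 160, 388, …
g: a_k = 1, 3/2, -9/8, 27/16, -405/128, 1701/256, -15309/1024, …
Product ⇒ symmetric product L₀, ord ≤ 1.
h₀' ⇒ L via d/dx closure of L₀.
L = (35 + 378·x + 1053·x^2 + 1350·x^3 + 1215·x^4) + (-10 - 50·x - 54·x^2 + 162·x^3 + 594·x^4 + 486·x^5)·Dx  (order 1).
h: a_k = 10, 35, 651/4, 3011/8, 90695/64, 388533/128, 5365703/512, …
ICs: h(0) = 10.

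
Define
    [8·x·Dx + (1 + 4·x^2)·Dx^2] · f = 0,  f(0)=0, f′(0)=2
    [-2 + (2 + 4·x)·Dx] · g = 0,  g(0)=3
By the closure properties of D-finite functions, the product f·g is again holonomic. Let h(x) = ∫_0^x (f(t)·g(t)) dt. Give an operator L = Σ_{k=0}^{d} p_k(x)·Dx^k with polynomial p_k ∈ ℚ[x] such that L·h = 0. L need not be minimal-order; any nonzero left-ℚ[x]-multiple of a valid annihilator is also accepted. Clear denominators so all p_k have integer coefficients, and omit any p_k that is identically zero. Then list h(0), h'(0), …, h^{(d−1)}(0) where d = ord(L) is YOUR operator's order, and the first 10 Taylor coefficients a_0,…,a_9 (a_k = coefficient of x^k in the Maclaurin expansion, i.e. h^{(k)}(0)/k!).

L = (3 - 8·x - 4·x^2)·Dx + (-2 + 4·x + 24·x^2 + 16·x^3)·Dx^2 + (1 + 4·x + 8·x^2 + 16·x^3 + 16·x^4)·Dx^3  (order 3).
h: a_k = 0, 0, 3, 2, -11/4, -1, 389/120, 409/140, -18853/2240, -11167/2520, …
ICs: h(0) = 0, h′(0) = 0, h′′(0) = 6.

f: a_k = 0, 2, 0, -8/3, 0, 32/5, 0, -128/7, 0, 512/9, …
g: a_k = 3, 3, -3/2, 3/2, -15/8, 21/8, -63/16, 99/16, -1287/128, 2145/128, …
Product ⇒ symmetric product L₀, ord ≤ 2.
h=∫₀ˣh₀: take L = L₀·Dx.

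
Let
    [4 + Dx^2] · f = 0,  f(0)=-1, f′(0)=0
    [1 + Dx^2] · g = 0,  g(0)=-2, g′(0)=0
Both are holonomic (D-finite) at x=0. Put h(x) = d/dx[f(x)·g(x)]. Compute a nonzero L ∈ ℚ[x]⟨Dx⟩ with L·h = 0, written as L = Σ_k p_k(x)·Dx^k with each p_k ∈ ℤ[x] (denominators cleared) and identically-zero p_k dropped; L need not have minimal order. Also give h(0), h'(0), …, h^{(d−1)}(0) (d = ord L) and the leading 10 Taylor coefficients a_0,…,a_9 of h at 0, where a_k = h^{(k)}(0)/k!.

L = 9 + 10·Dx^2 + Dx^4  (order 4).
h: a_k = 0, -10, 0, 41/3, 0, -73/12, 0, 3281/2520, 0, -5905/36288, …
ICs: h(0) = 0, h′(0) = -10, h′′(0) = 0, h′′′(0) = 82.

f: a_k = -1, 0, 2, 0, -2/3, 0, 4/45, 0, -2/315, 0, …
g: a_k = -2, 0, 1, 0, -1/12, 0, 1/360, 0, -1/20160, 0, …
Product ⇒ symmetric product L₀, ord ≤ 4.
h₀' ⇒ L via d/dx closure of L₀.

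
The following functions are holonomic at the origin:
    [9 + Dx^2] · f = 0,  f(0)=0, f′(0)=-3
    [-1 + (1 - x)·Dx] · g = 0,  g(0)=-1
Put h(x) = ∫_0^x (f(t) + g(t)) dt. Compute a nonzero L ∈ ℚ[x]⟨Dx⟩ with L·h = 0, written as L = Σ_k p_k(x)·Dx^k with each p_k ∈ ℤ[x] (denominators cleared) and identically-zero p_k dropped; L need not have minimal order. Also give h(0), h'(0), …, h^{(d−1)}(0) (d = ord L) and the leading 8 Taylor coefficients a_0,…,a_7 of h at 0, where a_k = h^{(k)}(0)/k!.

L = (-135 + 162·x - 81·x^2)·Dx + (99 - 261·x + 243·x^2 - 81·x^3)·Dx^2 + (-15 + 18·x - 9·x^2)·Dx^3 + (11 - 29·x + 27·x^2 - 9·x^3)·Dx^4  (order 4).
h: a_k = 0, -1, -2, -1/3, 7/8, -1/5, -121/240, -1/7, …
ICs: h(0) = 0, h′(0) = -1, h′′(0) = -4, h′′′(0) = -2.

f: a_k = 0, -3, 0, 9/2, 0, -81/40, 0, 243/560, …
g: a_k = -1, -1, -1, -1, -1, -1, -1, -1, …
h₀=f+g: left-lcm gives L₀, ord ≤ 3.
h=∫h₀ ⇒ L = L₀·Dx.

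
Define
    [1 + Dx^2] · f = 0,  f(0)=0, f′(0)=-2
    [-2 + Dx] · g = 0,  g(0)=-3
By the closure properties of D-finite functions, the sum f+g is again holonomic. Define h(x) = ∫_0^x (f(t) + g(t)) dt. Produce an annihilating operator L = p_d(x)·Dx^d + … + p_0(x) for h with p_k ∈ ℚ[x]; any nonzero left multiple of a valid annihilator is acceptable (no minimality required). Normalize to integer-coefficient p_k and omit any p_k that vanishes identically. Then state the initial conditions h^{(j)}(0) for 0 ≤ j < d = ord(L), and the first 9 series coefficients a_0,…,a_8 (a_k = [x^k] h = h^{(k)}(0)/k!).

L = -2·Dx + Dx^2 - 2·Dx^3 + Dx^4  (order 4).
h: a_k = 0, -3, -4, -2, -11/12, -2/5, -49/360, -4/105, -191/20160, …
ICs: h(0) = 0, h′(0) = -3, h′′(0) = -8, h′′′(0) = -12.

f: a_k = 0, -2, 0, 1/3, 0, -1/60, 0, 1/2520, 0, …
g: a_k = -3, -6, -6, -4, -2, -4/5, -4/15, -8/105, -2/105, …
Sum ⇒ L₀ = lclm(L_f,L_g) in ℚ(x)⟨Dx⟩.
h=∫h₀ ⇒ L = L₀·Dx.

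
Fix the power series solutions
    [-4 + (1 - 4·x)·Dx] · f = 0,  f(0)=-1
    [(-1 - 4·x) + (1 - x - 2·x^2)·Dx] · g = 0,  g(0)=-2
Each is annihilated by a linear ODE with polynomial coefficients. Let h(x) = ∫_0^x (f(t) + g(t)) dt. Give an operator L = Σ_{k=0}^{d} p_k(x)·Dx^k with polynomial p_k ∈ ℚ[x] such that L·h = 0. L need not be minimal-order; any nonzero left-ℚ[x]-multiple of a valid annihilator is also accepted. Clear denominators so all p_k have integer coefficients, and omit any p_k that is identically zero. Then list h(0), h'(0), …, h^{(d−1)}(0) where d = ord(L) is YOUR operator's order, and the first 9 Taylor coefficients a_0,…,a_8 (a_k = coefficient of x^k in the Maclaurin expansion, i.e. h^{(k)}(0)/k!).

f: a_k = -1, -4, -16, -64, -256, -1024, -4096, -16384, -65536, …
g: a_k = -2, -2, -6, -10, -22, -42, -86, -170, -342, …
f+g: L₀ = lclm(L_f,L_g), ord ≤ 1+1.
∫: right-multiply L₀ by Dx.
L = (-8 - 144·x + 96·x^2 - 128·x^3)·Dx + (26 - 28·x - 120·x^2 + 128·x^3 - 256·x^4)·Dx^2 + (-3 + 19·x - 34·x^2 + 24·x^3 + 16·x^4 - 64·x^5)·Dx^3  (order 3).
h: a_k = 0, -3, -3, -22/3, -37/2, -278/5, -533/3, -4182/7, -8277/4, …
ICs: h(0) = 0, h′(0) = -3, h′′(0) = -6.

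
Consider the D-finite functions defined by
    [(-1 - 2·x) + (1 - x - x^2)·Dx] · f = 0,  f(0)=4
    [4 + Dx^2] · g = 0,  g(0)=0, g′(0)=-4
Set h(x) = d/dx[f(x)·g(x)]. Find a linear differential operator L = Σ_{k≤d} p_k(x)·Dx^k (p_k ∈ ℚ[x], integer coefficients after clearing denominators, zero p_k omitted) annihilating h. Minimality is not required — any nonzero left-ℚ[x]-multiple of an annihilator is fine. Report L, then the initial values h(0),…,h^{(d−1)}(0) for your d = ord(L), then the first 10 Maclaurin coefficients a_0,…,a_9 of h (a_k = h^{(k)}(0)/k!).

L = (-6 - 16·x - 8·x^2 + 16·x^3 + 8·x^4) + (-1 + 2·x + 12·x^2 + 8·x^3)·Dx + (1 - 3·x - x^2 + 4·x^3 + 2·x^4)·Dx^2  (order 2).
h: a_k = -16, -32, -64, -448/3, -304, -2944/5, -10000/9, -647296/315, -33664/9, -3812896/567, …
ICs: h(0) = -16, h′(0) = -32.

f: a_k = 4, 4, 8, 12, 20, 32, 52, 84, 136, 220, …
g: a_k = 0, -4, 0, 8/3, 0, -8/15, 0, 16/315, 0, -8/2835, …
Product ⇒ symmetric product L₀, ord ≤ 2.
h₀' ⇒ L via d/dx closure of L₀.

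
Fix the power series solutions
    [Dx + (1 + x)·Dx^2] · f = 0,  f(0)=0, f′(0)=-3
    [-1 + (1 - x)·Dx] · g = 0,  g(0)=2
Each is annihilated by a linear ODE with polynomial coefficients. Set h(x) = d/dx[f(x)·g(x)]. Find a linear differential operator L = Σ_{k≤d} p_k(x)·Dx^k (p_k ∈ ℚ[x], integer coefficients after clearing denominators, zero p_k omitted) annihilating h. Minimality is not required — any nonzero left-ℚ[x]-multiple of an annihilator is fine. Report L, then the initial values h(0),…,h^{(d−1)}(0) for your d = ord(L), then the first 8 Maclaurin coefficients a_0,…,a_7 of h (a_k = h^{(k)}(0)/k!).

L = 4 + (1 + 5·x)·Dx + (-1 + x^2)·Dx^2  (order 2).
h: a_k = -6, -6, -15, -14, -47/2, -111/5, -319/10, -1066/35, …
ICs: h(0) = -6, h′(0) = -6.

f: a_k = 0, -3, 3/2, -1, 3/4, -3/5, 1/2, -3/7, …
g: a_k = 2, 2, 2, 2, 2, 2, 2, 2, …
Sym-product of L_f,L_g gives L₀ (≤ ord 2).
Differentiate: ansatz ord ≤ ord L₀ ⇒ L.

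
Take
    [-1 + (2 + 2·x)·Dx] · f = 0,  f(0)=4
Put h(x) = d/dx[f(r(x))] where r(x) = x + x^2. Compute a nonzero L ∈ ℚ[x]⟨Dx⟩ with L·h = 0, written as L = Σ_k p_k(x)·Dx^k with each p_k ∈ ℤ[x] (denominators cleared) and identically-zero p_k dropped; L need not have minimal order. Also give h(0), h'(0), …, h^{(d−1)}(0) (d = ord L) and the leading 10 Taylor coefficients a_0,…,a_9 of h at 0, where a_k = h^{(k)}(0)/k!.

f: a_k = 4, 2, -1/2, 1/4, -5/32, 7/64, -21/256, 33/512, -429/8192, 715/16384, …
Substitute x→r, Dx→(1/r')Dx; clear ⇒ L₀.
Derive L from L₀ (diff closure).
L = 3 + (-2 - 6·x - 6·x^2 - 4·x^3)·Dx  (order 1).
h: a_k = 2, 3, -9/4, 3/8, 75/64, -171/128, 147/512, 867/1024, -17037/16384, 7905/32768, …
ICs: h(0) = 2.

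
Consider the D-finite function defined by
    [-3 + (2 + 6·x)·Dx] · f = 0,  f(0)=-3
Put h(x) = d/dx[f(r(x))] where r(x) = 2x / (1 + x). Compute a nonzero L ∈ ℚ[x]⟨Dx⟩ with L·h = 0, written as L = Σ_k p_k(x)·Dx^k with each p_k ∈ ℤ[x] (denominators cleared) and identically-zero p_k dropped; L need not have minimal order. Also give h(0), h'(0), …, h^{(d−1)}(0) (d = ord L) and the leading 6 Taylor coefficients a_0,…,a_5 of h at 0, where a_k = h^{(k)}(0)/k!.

L = (-5 - 14·x) + (-1 - 8·x - 7·x^2)·Dx  (order 1).
h: a_k = -9, 45, -459/2, 2583/2, -62055/8, 386883/8, …
ICs: h(0) = -9.

f: a_k = -3, -9/2, 27/8, -81/16, 1215/128, -5103/256, …
Substitute x→r, Dx→(1/r')Dx; clear ⇒ L₀.
Differentiate: ansatz ord ≤ ord L₀ ⇒ L.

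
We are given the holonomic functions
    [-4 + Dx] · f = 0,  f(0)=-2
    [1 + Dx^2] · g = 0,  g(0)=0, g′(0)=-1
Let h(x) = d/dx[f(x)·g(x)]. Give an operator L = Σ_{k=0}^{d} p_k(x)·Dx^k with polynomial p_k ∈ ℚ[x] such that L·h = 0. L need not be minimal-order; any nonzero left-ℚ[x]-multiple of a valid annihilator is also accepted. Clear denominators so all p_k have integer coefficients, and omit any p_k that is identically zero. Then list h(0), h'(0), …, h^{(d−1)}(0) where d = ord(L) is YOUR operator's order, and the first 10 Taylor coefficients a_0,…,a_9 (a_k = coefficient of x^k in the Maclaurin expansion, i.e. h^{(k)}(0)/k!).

L = 17 - 8·Dx + Dx^2  (order 2).
h: a_k = 2, 16, 47, 80, 1121/12, 1222/15, 20047/360, 92/3, 277441/20160, 113221/22680, …
ICs: h(0) = 2, h′(0) = 16.

f: a_k = -2, -8, -16, -64/3, -64/3, -256/15, -512/45, -2048/315, -1024/315, -4096/2835, …
g: a_k = 0, -1, 0, 1/6, 0, -1/120, 0, 1/5040, 0, -1/362880, …
Product ⇒ symmetric product L₀, ord ≤ 2.
Derive L from L₀ (diff closure).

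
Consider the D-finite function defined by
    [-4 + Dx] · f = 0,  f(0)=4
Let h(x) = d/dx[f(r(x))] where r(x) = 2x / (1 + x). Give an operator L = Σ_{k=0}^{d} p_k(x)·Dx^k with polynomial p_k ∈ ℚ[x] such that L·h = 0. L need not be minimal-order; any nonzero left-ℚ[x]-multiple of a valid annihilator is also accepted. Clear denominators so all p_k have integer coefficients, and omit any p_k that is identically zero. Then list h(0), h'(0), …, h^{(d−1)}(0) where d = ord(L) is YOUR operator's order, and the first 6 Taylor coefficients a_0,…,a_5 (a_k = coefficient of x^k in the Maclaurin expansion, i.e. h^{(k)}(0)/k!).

L = (6 - 2·x) + (-1 - 2·x - x^2)·Dx  (order 1).
h: a_k = 32, 192, 352, 128/3, -352, 1472/15, …
ICs: h(0) = 32.

f: a_k = 4, 16, 32, 128/3, 128/3, 512/15, …
Change of var in L_f (x↦r) gives L₀.
h₀' ⇒ L via d/dx closure of L₀.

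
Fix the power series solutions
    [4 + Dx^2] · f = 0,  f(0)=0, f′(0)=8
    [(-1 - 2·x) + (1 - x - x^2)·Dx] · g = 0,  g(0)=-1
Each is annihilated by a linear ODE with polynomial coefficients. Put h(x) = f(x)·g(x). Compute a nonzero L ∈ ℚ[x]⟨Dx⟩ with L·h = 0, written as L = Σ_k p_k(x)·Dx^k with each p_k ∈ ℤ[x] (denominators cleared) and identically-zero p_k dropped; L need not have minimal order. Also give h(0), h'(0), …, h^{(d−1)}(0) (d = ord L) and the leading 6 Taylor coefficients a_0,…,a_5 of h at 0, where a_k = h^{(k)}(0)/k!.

f: a_k = 0, 8, 0, -16/3, 0, 16/15, …
g: a_k = -1, -1, -2, -3, -5, -8, …
Product ⇒ symmetric product L₀, ord ≤ 2.
L = (-2 + 4·x + 4·x^2) + (2 + 4·x)·Dx + (-1 + x + x^2)·Dx^2  (order 2).
h: a_k = 0, -8, -8, -32/3, -56/3, -152/5, …
ICs: h(0) = 0, h′(0) = -8.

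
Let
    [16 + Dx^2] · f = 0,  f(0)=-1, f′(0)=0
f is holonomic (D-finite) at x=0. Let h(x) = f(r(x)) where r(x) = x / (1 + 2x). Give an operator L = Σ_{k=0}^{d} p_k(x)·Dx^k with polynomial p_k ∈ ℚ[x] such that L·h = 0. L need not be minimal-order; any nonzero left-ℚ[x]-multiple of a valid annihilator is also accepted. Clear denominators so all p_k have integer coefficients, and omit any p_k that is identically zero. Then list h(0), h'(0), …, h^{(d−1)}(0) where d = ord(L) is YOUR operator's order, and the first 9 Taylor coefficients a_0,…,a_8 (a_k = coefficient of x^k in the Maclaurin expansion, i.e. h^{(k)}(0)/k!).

f: a_k = -1, 0, 8, 0, -32/3, 0, 256/45, 0, -512/315, …
Substitute x→r, Dx→(1/r')Dx; clear ⇒ L₀.
L = 16 + (4 + 24·x + 48·x^2 + 32·x^3)·Dx + (1 + 8·x + 24·x^2 + 32·x^3 + 16·x^4)·Dx^2  (order 2).
h: a_k = -1, 0, 8, -32, 256/3, -512/3, 9856/45, 512/5, -602624/315, …
ICs: h(0) = -1, h′(0) = 0.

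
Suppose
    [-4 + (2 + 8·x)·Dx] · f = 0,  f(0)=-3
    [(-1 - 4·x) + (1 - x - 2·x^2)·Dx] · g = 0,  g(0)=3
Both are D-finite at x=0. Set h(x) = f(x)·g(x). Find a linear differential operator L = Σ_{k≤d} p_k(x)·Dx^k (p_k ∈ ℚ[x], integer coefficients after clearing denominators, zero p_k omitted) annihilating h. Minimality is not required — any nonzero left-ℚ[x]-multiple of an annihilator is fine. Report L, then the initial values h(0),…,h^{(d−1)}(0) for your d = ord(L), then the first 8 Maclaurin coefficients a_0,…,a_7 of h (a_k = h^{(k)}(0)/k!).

f: a_k = -3, -6, 6, -12, 30, -84, 252, -792, …
g: a_k = 3, 3, 9, 15, 33, 63, 129, 255, …
h₀=f·g: eliminate ⇒ L₀, order ≤ 1·1.
L = (3 + 6·x + 12·x^2) + (-1 - 3·x + 6·x^2 + 8·x^3)·Dx  (order 1).
h: a_k = -9, -27, -27, -117, -81, -567, 27, -3483, …
ICs: h(0) = -9.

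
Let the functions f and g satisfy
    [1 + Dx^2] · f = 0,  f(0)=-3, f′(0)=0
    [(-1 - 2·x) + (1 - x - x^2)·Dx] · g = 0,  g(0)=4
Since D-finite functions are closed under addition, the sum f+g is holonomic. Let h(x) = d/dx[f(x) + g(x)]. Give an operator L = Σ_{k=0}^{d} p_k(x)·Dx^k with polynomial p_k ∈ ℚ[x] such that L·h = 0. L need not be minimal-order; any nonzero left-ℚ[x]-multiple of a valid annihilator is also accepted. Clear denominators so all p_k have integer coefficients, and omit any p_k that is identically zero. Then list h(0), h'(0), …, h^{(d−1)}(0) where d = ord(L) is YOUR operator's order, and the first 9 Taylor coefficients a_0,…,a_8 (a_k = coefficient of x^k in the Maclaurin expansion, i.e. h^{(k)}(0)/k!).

L = (124 + 358·x + 470·x^2 + 230·x^3 + 130·x^4 + 18·x^5 + 6·x^6) + (-19 - 29·x + 36·x^2 + 55·x^3 + 50·x^4 + 27·x^5 + 7·x^6 + 2·x^7)·Dx + (124 + 358·x + 470·x^2 + 230·x^3 + 130·x^4 + 18·x^5 + 6·x^6)·Dx^2 + (-19 - 29·x + 36·x^2 + 55·x^3 + 50·x^4 + 27·x^5 + 7·x^6 + 2·x^7)·Dx^3  (order 3).
h: a_k = 4, 19, 36, 159/2, 160, 12481/40, 588, 1827839/1680, 1980, …
ICs: h(0) = 4, h′(0) = 19, h′′(0) = 72.

f: a_k = -3, 0, 3/2, 0, -1/8, 0, 1/240, 0, -1/13440, …
g: a_k = 4, 4, 8, 12, 20, 32, 52, 84, 136, …
f+g: L₀ = lclm(L_f,L_g), ord ≤ 2+1.
h₀' ⇒ L via d/dx closure of L₀.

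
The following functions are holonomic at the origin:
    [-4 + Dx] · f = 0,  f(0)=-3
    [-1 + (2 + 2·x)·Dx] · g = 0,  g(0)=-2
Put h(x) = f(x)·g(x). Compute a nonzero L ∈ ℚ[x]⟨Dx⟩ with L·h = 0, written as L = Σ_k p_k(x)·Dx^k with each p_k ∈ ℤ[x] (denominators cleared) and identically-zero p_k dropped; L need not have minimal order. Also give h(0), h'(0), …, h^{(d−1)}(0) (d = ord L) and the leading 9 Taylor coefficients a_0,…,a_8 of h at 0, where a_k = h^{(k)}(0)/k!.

f: a_k = -3, -12, -24, -32, -32, -128/5, -256/15, -1024/105, -512/105, …
g: a_k = -2, -1, 1/4, -1/8, 5/64, -7/128, 21/512, -33/1024, 429/16384, …
h₀=f·g: eliminate ⇒ L₀, order ≤ 1·1.
L = (-9 - 8·x) + (2 + 2·x)·Dx  (order 1).
h: a_k = 6, 27, 237/4, 683/8, 5841/64, 49553/640, 417727/7680, 1167969/35840, 29265889/1720320, …
ICs: h(0) = 6.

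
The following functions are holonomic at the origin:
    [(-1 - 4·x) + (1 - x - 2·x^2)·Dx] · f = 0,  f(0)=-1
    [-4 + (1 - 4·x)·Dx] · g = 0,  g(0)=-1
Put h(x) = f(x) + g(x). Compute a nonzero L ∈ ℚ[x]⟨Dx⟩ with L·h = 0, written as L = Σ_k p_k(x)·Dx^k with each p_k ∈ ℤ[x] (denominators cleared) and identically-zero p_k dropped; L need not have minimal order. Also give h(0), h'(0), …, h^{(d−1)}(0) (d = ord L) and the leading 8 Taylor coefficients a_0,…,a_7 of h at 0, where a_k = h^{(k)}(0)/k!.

L = (-8 - 144·x + 96·x^2 - 128·x^3) + (26 - 28·x - 120·x^2 + 128·x^3 - 256·x^4)·Dx + (-3 + 19·x - 34·x^2 + 24·x^3 + 16·x^4 - 64·x^5)·Dx^2  (order 2).
h: a_k = -2, -5, -19, -69, -267, -1045, -4139, -16469, …
ICs: h(0) = -2, h′(0) = -5.

f: a_k = -1, -1, -3, -5, -11, -21, -43, -85, …
g: a_k = -1, -4, -16, -64, -256, -1024, -4096, -16384, …
Sum ⇒ L₀ = lclm(L_f,L_g) in ℚ(x)⟨Dx⟩.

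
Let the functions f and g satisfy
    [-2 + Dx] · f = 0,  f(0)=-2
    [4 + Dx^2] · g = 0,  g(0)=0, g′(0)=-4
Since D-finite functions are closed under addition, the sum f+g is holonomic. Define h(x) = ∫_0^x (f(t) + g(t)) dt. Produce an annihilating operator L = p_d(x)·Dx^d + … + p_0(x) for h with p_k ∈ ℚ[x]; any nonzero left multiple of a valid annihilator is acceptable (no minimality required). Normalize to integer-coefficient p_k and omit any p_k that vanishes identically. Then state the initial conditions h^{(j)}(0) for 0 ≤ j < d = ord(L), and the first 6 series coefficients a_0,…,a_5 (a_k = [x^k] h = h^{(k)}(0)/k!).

L = -8·Dx + 4·Dx^2 - 2·Dx^3 + Dx^4  (order 4).
h: a_k = 0, -2, -4, -4/3, 0, -4/15, …
ICs: h(0) = 0, h′(0) = -2, h′′(0) = -8, h′′′(0) = -8.

f: a_k = -2, -4, -4, -8/3, -4/3, -8/15, …
g: a_k = 0, -4, 0, 8/3, 0, -8/15, …
Sum ⇒ L₀ = lclm(L_f,L_g) in ℚ(x)⟨Dx⟩.
h=∫₀ˣh₀: take L = L₀·Dx.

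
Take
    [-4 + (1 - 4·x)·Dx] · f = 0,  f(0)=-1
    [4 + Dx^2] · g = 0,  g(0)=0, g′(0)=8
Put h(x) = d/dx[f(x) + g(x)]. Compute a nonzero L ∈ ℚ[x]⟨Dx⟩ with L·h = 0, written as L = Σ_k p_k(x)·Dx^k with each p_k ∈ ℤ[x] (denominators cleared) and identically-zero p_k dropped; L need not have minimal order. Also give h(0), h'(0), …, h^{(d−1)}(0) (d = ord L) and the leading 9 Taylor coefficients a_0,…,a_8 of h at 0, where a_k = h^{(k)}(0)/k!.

L = (1568 - 256·x + 512·x^2) + (-100 + 432·x - 192·x^2 + 256·x^3)·Dx + (392 - 64·x + 128·x^2)·Dx^2 + (-25 + 108·x - 48·x^2 + 64·x^3)·Dx^3  (order 3).
h: a_k = 4, -32, -208, -1024, -15344/3, -24576, -5160992/45, -524288, -743178224/315, …
ICs: h(0) = 4, h′(0) = -32, h′′(0) = -416.

f: a_k = -1, -4, -16, -64, -256, -1024, -4096, -16384, -65536, …
g: a_k = 0, 8, 0, -16/3, 0, 16/15, 0, -32/315, 0, …
f+g: L₀ = lclm(L_f,L_g), ord ≤ 1+2.
Derive L from L₀ (diff closure).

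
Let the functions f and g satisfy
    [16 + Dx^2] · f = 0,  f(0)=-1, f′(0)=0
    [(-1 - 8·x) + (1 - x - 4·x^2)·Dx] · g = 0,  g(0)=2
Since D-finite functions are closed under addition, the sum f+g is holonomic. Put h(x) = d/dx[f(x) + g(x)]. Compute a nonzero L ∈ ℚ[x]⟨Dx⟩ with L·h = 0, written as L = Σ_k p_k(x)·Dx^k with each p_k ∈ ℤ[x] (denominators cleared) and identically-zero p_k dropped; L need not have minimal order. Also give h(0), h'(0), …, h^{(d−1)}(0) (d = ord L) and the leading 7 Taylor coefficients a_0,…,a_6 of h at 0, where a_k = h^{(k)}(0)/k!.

f: a_k = -1, 0, 8, 0, -32/3, 0, 256/45, …
g: a_k = 2, 2, 10, 18, 58, 130, 362, …
Sum ⇒ L₀ = lclm(L_f,L_g) in ℚ(x)⟨Dx⟩.
Derive L from L₀ (diff closure).
L = (6848 + 35072·x + 150784·x^2 + 87040·x^3 + 204800·x^4 + 147456·x^5 + 196608·x^6) + (-560 - 4048·x + 5184·x^2 + 13952·x^3 + 2560·x^4 + 18432·x^5 + 57344·x^6 + 65536·x^7)·Dx + (428 + 2192·x + 9424·x^2 + 5440·x^3 + 12800·x^4 + 9216·x^5 + 12288·x^6)·Dx^2 + (-35 - 253·x + 324·x^2 + 872·x^3 + 160·x^4 + 1152·x^5 + 3584·x^6 + 4096·x^7)·Dx^3  (order 3).
h: a_k = 2, 36, 54, 568/3, 650, 33092/15, 6174, …
ICs: h(0) = 2, h′(0) = 36, h′′(0) = 108.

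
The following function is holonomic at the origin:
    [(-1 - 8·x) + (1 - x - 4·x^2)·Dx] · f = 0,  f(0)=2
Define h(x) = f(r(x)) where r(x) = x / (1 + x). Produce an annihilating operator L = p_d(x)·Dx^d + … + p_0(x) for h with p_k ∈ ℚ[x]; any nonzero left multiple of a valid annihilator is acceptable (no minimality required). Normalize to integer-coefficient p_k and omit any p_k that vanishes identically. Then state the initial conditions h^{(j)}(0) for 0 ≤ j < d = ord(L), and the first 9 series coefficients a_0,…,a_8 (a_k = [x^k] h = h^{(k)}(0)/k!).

f: a_k = 2, 2, 10, 18, 58, 130, 362, 882, 2330, …
Substitute x→r, Dx→(1/r')Dx; clear ⇒ L₀.
L = (1 + 9·x) + (-1 - 2·x + 3·x^2 + 4·x^3)·Dx  (order 1).
h: a_k = 2, 2, 8, 0, 32, -32, 160, -288, 928, …
ICs: h(0) = 2.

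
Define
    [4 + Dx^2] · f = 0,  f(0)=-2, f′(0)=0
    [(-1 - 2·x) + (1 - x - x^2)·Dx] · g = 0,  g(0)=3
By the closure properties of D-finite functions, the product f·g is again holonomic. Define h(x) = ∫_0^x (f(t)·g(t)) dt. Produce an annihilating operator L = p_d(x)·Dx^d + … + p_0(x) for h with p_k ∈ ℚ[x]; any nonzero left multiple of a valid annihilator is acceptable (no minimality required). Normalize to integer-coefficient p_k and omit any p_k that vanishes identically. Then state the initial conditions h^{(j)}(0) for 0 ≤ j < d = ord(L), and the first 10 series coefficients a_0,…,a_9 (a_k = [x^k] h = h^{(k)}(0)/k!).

f: a_k = -2, 0, 4, 0, -4/3, 0, 8/45, 0, -4/315, 0, …
g: a_k = 3, 3, 6, 9, 15, 24, 39, 63, 102, 165, …
h₀=f·g: eliminate ⇒ L₀, order ≤ 2·1.
∫: right-multiply L₀ by Dx.
L = (-2 + 4·x + 4·x^2)·Dx + (2 + 4·x)·Dx^2 + (-1 + x + x^2)·Dx^3  (order 3).
h: a_k = 0, -6, -3, 0, -3/2, -2, -8/3, -382/105, -311/60, -2344/315, …
ICs: h(0) = 0, h′(0) = -6, h′′(0) = -6.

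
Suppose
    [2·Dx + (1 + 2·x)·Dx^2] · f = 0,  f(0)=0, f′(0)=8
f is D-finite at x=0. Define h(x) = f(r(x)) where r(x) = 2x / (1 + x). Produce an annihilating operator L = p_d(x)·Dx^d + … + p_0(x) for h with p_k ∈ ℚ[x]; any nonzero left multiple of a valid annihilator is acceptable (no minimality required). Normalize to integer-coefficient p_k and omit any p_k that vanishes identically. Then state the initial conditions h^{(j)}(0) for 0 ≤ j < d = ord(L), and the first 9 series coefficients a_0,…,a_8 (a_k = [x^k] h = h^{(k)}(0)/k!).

L = (6 + 10·x)·Dx + (1 + 6·x + 5·x^2)·Dx^2  (order 2).
h: a_k = 0, 16, -48, 496/3, -624, 12496/5, -10416, 312496/7, -195312, …
ICs: h(0) = 0, h′(0) = 16.

f: a_k = 0, 8, -8, 32/3, -16, 128/5, -128/3, 512/7, -128, …
f∘r: x↦r, Dx↦Dx/r' in L_f ⇒ L₀.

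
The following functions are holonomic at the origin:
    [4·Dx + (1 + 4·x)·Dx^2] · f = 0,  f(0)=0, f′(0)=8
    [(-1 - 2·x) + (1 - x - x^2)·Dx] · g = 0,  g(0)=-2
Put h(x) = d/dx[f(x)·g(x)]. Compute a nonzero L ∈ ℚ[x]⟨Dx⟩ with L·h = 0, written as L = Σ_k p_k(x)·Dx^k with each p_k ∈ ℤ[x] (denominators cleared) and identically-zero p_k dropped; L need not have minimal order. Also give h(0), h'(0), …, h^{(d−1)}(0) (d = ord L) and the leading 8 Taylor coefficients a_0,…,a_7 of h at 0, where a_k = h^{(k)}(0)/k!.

f: a_k = 0, 8, -16, 128/3, -128, 2048/5, -4096/3, 32768/7, …
g: a_k = -2, -2, -4, -6, -10, -16, -26, -42, …
Product ⇒ symmetric product L₀, ord ≤ 2.
Differentiate: ansatz ord ≤ ord L₀ ⇒ L.
L = (82 + 216·x + 288·x^2) + (-7 + 62·x + 264·x^2 + 224·x^3)·Dx + (-3 - 17·x - 9·x^2 + 52·x^3 + 32·x^4)·Dx^2  (order 2).
h: a_k = -16, 32, -256, 2240/3, -10768/3, 65984/5, -275824/5, 22752896/105, …
ICs: h(0) = -16, h′(0) = 32.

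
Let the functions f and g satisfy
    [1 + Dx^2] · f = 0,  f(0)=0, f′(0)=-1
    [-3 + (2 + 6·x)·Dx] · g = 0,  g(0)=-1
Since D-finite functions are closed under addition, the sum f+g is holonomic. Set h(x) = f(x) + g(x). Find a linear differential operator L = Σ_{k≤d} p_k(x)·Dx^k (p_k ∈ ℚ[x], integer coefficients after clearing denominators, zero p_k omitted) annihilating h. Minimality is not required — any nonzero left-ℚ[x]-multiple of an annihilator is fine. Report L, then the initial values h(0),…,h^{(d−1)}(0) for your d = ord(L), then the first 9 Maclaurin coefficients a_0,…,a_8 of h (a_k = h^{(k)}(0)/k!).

f: a_k = 0, -1, 0, 1/6, 0, -1/120, 0, 1/5040, 0, …
g: a_k = -1, -3/2, 9/8, -27/16, 405/128, -1701/256, 15309/1024, -72171/2048, 2814669/32768, …
h₀=f+g: left-lcm gives L₀, ord ≤ 3.
L = (-93 - 72·x - 108·x^2) + (-10 + 18·x + 216·x^2 + 216·x^3)·Dx + (-93 - 72·x - 108·x^2)·Dx^2 + (-10 + 18·x + 216·x^2 + 216·x^3)·Dx^3  (order 3).
h: a_k = -1, -5/2, 9/8, -73/48, 405/128, -25547/3840, 15309/1024, -22733737/645120, 2814669/32768, …
ICs: h(0) = -1, h′(0) = -5/2, h′′(0) = 9/4.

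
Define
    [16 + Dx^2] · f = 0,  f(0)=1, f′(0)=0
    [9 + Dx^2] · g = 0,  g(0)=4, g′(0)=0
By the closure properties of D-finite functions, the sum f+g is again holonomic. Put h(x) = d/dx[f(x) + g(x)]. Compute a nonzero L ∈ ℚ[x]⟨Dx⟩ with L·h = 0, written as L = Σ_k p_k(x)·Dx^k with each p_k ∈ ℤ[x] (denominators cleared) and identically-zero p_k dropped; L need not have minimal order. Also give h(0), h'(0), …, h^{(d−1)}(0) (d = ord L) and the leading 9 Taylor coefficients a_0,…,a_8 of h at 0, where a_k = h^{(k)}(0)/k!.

L = 144 + 25·Dx^2 + Dx^4  (order 4).
h: a_k = 0, -52, 0, 290/3, 0, -1753/30, 0, 4589/252, 0, …
ICs: h(0) = 0, h′(0) = -52, h′′(0) = 0, h′′′(0) = 580.

f: a_k = 1, 0, -8, 0, 32/3, 0, -256/45, 0, 512/315, …
g: a_k = 4, 0, -18, 0, 27/2, 0, -81/20, 0, 729/1120, …
Sum ⇒ L₀ = lclm(L_f,L_g) in ℚ(x)⟨Dx⟩.
h=h₀': d/dx-closure on L₀ ⇒ L.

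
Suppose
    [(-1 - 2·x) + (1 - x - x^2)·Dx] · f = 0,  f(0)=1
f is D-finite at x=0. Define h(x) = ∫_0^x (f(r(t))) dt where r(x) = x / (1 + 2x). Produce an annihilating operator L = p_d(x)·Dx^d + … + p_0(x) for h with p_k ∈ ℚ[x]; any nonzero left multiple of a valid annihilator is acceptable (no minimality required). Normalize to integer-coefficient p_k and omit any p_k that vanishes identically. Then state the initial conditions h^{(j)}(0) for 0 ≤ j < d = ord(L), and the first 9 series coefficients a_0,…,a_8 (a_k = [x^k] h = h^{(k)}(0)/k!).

L = (-1 - 4·x)·Dx + (1 + 5·x + 7·x^2 + 2·x^3)·Dx^2  (order 2).
h: a_k = 0, 1, 1/2, 0, -1/4, 3/5, -4/3, 3, -55/8, …
ICs: h(0) = 0, h′(0) = 1.

f: a_k = 1, 1, 2, 3, 5, 8, 13, 21, 34, …
h₀=f(r): pull back L_f along r ⇒ L₀.
Integrate: L := L₀·Dx.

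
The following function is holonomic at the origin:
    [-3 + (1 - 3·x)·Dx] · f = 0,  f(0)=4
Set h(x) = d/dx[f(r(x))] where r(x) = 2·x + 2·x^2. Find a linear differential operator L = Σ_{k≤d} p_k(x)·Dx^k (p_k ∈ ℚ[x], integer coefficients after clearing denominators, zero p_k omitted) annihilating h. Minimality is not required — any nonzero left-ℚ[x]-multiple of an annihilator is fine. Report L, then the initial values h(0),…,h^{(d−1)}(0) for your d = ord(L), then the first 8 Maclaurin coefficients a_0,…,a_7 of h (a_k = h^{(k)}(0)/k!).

f: a_k = 4, 12, 36, 108, 324, 972, 2916, 8748, …
Substitute x→r, Dx→(1/r')Dx; clear ⇒ L₀.
h₀' ⇒ L via d/dx closure of L₀.
L = (14 + 36·x + 36·x^2) + (-1 + 4·x + 18·x^2 + 12·x^3)·Dx  (order 1).
h: a_k = 24, 336, 3456, 31680, 272160, 2244672, 17998848, 141378048, …
ICs: h(0) = 24.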